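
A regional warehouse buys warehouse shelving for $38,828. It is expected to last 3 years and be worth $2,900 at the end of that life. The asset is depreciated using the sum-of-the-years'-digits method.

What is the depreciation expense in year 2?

$11,976

Depreciable base = $38,828 − $2,900 = $35,928.
Sum of the years' digits = 3+2+1 = 6.
Year 1: $35,928 × 3/6 = $17,964. Book value $20,864.
Year 2: $35,928 × 2/6 = $11,976. Book value $8,888.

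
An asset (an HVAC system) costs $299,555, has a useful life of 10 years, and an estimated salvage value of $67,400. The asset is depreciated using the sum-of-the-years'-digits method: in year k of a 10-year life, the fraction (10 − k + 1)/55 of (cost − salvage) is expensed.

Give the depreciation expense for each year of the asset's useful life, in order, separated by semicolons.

Depreciable base = $299,555 − $67,400 = $232,155.
Sum of the years' digits = 10+9+8+7+6+5+4+3+2+1 = 55.
Year 1: $232,155 × 10/55 = $42,210. Book value $257,345.
Year 2: $232,155 × 9/55 = $37,989. Book value $219,356.
Year 3: $232,155 × 8/55 = $33,768. Book value $185,588.
Year 4: $232,155 × 7/55 = $29,547. Book value $156,041.
Year 5: $232,155 × 6/55 = $25,326. Book value $130,715.
Year 6: $232,155 × 5/55 = $21,105. Book value $109,610.
Year 7: $232,155 × 4/55 = $16,884. Book value $92,726.
Year 8: $232,155 × 3/55 = $12,663. Book value $80,063.
Year 9: $232,155 × 2/55 = $8,442. Book value $71,621.
Year 10: $232,155 × 1/55 = $4,221. Book value $67,400.

$42,210; $37,989; $33,768; $29,547; $25,326; $21,105; $16,884; $12,663; $8,442; $4,221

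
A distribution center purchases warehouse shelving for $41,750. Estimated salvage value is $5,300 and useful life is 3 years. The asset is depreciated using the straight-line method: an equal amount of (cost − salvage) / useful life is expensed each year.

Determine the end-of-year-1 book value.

Depreciable base = $41,750 − $5,300 = $36,450.
Annual expense = $36,450 / 3 = $12,150.
End of year 1: book value $29,600.

$29,600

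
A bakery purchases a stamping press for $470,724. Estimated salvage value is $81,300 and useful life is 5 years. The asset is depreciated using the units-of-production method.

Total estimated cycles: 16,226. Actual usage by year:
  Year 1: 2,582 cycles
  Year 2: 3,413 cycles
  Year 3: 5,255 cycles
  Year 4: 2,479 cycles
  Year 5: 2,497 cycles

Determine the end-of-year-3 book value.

$200,724

Depreciable base = $470,724 − $81,300 = $389,424.
Rate = $389,424 / 16,226 cycles = $24 per cycle.
Year 1: 2,582 × $24 = $61,968. Book value $408,756.
Year 2: 3,413 × $24 = $81,912. Book value $326,844.
Year 3: 5,255 × $24 = $126,120. Book value $200,724.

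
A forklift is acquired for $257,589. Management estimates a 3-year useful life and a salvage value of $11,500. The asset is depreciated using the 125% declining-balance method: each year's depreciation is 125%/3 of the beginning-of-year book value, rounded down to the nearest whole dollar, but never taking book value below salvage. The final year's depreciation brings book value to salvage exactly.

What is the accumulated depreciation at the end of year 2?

$169,936

Depreciable base = $257,589 − $11,500 = $246,089.
Year 1: ⌊$257,589 × 125%/3⌋ = $107,328. Book value $150,261.
Year 2: ⌊$150,261 × 125%/3⌋ = $62,608. Book value $87,653.
Accumulated through year 2 = $257,589 − $87,653 = $169,936.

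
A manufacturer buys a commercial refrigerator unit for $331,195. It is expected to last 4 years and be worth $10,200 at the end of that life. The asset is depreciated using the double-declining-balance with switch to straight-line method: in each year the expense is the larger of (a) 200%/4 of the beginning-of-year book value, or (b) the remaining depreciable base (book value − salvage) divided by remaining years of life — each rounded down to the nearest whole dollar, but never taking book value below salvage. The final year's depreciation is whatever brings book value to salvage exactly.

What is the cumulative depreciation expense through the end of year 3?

$289,795

Depreciable base = $331,195 − $10,200 = $320,995.
Year 1: DB = ⌊$331,195 × 200%/4⌋ = $165,597; SL = ⌊$320,995/4⌋ = $80,248 → take DB $165,597. Book value $165,598.
Year 2: DB = ⌊$165,598 × 200%/4⌋ = $82,799; SL = ⌊$155,398/3⌋ = $51,799 → take DB $82,799. Book value $82,799.
Year 3: DB = ⌊$82,799 × 200%/4⌋ = $41,399; SL = ⌊$72,599/2⌋ = $36,299 → take DB $41,399. Book value $41,400.
Accumulated through year 3 = $331,195 − $41,400 = $289,795.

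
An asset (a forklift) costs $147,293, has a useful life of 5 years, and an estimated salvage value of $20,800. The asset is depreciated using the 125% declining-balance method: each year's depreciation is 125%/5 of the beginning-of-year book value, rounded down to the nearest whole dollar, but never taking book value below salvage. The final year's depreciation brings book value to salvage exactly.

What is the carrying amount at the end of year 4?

Depreciable base = $147,293 − $20,800 = $126,493.
Year 1: ⌊$147,293 × 125%/5⌋ = $36,823. Book value $110,470.
Year 2: ⌊$110,470 × 125%/5⌋ = $27,617. Book value $82,853.
Year 3: ⌊$82,853 × 125%/5⌋ = $20,713. Book value $62,140.
Year 4: ⌊$62,140 × 125%/5⌋ = $15,535. Book value $46,605.

$46,605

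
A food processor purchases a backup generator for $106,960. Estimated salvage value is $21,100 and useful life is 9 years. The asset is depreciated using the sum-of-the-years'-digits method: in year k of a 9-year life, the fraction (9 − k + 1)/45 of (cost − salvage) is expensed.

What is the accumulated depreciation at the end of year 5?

$66,780

Depreciable base = $106,960 − $21,100 = $85,860.
Sum of the years' digits = 9+8+7+6+5+4+3+2+1 = 45.
Year 1: $85,860 × 9/45 = $17,172. Book value $89,788.
Year 2: $85,860 × 8/45 = $15,264. Book value $74,524.
Year 3: $85,860 × 7/45 = $13,356. Book value $61,168.
Year 4: $85,860 × 6/45 = $11,448. Book value $49,720.
Year 5: $85,860 × 5/45 = $9,540. Book value $40,180.
Accumulated through year 5 = $106,960 − $40,180 = $66,780.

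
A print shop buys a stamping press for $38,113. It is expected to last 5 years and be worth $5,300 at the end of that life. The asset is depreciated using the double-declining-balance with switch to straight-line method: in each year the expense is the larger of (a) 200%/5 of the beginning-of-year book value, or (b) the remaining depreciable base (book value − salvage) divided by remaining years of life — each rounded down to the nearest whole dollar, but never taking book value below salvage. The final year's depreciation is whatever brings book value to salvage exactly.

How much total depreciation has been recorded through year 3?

$29,880

Depreciable base = $38,113 − $5,300 = $32,813.
Year 1: DB = ⌊$38,113 × 200%/5⌋ = $15,245; SL = ⌊$32,813/5⌋ = $6,562 → take DB $15,245. Book value $22,868.
Year 2: DB = ⌊$22,868 × 200%/5⌋ = $9,147; SL = ⌊$17,568/4⌋ = $4,392 → take DB $9,147. Book value $13,721.
Year 3: DB = ⌊$13,721 × 200%/5⌋ = $5,488; SL = ⌊$8,421/3⌋ = $2,807 → take DB $5,488. Book value $8,233.
Accumulated through year 3 = $38,113 − $8,233 = $29,880.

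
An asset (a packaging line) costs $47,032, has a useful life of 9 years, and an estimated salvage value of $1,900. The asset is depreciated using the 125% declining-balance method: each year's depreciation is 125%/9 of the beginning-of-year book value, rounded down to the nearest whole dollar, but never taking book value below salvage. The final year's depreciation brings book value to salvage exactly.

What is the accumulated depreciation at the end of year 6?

Depreciable base = $47,032 − $1,900 = $45,132.
Year 1: ⌊$47,032 × 125%/9⌋ = $6,532. Book value $40,500.
Year 2: ⌊$40,500 × 125%/9⌋ = $5,625. Book value $34,875.
Year 3: ⌊$34,875 × 125%/9⌋ = $4,843. Book value $30,032.
Year 4: ⌊$30,032 × 125%/9⌋ = $4,171. Book value $25,861.
Year 5: ⌊$25,861 × 125%/9⌋ = $3,591. Book value $22,270.
Year 6: ⌊$22,270 × 125%/9⌋ = $3,093. Book value $19,177.
Accumulated through year 6 = $47,032 − $19,177 = $27,855.

$27,855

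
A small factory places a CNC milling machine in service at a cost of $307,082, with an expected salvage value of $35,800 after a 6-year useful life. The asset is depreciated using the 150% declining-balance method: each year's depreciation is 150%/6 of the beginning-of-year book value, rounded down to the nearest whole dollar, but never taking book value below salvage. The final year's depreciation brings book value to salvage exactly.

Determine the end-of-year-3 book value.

Depreciable base = $307,082 − $35,800 = $271,282.
Year 1: ⌊$307,082 × 150%/6⌋ = $76,770. Book value $230,312.
Year 2: ⌊$230,312 × 150%/6⌋ = $57,578. Book value $172,734.
Year 3: ⌊$172,734 × 150%/6⌋ = $43,183. Book value $129,551.

$129,551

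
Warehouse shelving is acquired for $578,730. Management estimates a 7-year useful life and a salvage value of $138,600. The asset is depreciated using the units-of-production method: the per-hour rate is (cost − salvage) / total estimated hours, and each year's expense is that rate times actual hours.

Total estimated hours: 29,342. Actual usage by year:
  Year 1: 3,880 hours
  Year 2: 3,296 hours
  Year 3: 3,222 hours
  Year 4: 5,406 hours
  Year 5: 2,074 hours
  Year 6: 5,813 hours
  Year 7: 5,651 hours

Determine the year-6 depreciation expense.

$87,195

Depreciable base = $578,730 − $138,600 = $440,130.
Rate = $440,130 / 29,342 hours = $15 per hour.
Year 1: 3,880 × $15 = $58,200. Book value $520,530.
Year 2: 3,296 × $15 = $49,440. Book value $471,090.
Year 3: 3,222 × $15 = $48,330. Book value $422,760.
Year 4: 5,406 × $15 = $81,090. Book value $341,670.
Year 5: 2,074 × $15 = $31,110. Book value $310,560.
Year 6: 5,813 × $15 = $87,195. Book value $223,365.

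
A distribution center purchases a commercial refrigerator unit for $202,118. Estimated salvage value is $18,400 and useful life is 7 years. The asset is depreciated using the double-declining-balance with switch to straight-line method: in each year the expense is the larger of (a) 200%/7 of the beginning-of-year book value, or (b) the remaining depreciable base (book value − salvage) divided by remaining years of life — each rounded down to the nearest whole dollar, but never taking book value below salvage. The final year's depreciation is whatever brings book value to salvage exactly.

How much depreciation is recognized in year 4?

$21,045

Depreciable base = $202,118 − $18,400 = $183,718.
Year 1: DB = ⌊$202,118 × 200%/7⌋ = $57,748; SL = ⌊$183,718/7⌋ = $26,245 → take DB $57,748. Book value $144,370.
Year 2: DB = ⌊$144,370 × 200%/7⌋ = $41,248; SL = ⌊$125,970/6⌋ = $20,995 → take DB $41,248. Book value $103,122.
Year 3: DB = ⌊$103,122 × 200%/7⌋ = $29,463; SL = ⌊$84,722/5⌋ = $16,944 → take DB $29,463. Book value $73,659.
Year 4: DB = ⌊$73,659 × 200%/7⌋ = $21,045; SL = ⌊$55,259/4⌋ = $13,814 → take DB $21,045. Book value $52,614.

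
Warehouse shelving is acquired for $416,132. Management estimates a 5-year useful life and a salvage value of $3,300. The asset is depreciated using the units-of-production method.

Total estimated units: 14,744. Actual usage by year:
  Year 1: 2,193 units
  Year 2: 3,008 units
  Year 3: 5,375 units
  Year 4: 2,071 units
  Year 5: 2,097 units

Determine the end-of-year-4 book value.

$62,016

Depreciable base = $416,132 − $3,300 = $412,832.
Rate = $412,832 / 14,744 units = $28 per unit.
Year 1: 2,193 × $28 = $61,404. Book value $354,728.
Year 2: 3,008 × $28 = $84,224. Book value $270,504.
Year 3: 5,375 × $28 = $150,500. Book value $120,004.
Year 4: 2,071 × $28 = $57,988. Book value $62,016.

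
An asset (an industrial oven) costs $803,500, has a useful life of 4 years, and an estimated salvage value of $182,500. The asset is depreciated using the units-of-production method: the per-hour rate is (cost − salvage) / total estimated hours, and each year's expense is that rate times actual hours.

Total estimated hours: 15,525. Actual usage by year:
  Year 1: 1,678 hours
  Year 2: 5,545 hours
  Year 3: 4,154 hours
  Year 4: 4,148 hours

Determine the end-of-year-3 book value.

Depreciable base = $803,500 − $182,500 = $621,000.
Rate = $621,000 / 15,525 hours = $40 per hour.
Year 1: 1,678 × $40 = $67,120. Book value $736,380.
Year 2: 5,545 × $40 = $221,800. Book value $514,580.
Year 3: 4,154 × $40 = $166,160. Book value $348,420.

$348,420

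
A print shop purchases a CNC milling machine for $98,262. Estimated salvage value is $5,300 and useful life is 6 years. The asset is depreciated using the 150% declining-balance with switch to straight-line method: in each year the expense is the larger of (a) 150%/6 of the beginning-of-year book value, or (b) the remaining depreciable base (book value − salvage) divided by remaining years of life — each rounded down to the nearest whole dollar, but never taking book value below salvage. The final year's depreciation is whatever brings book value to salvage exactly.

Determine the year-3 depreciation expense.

Depreciable base = $98,262 − $5,300 = $92,962.
Year 1: DB = ⌊$98,262 × 150%/6⌋ = $24,565; SL = ⌊$92,962/6⌋ = $15,493 → take DB $24,565. Book value $73,697.
Year 2: DB = ⌊$73,697 × 150%/6⌋ = $18,424; SL = ⌊$68,397/5⌋ = $13,679 → take DB $18,424. Book value $55,273.
Year 3: DB = ⌊$55,273 × 150%/6⌋ = $13,818; SL = ⌊$49,973/4⌋ = $12,493 → take DB $13,818. Book value $41,455.

$13,818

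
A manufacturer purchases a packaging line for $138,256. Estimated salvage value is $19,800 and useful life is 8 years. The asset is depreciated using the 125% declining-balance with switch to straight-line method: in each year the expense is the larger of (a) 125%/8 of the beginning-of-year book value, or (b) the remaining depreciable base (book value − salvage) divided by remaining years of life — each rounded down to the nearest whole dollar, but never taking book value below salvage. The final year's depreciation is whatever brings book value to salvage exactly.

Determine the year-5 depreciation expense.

Depreciable base = $138,256 − $19,800 = $118,456.
Year 1: DB = ⌊$138,256 × 125%/8⌋ = $21,602; SL = ⌊$118,456/8⌋ = $14,807 → take DB $21,602. Book value $116,654.
Year 2: DB = ⌊$116,654 × 125%/8⌋ = $18,227; SL = ⌊$96,854/7⌋ = $13,836 → take DB $18,227. Book value $98,427.
Year 3: DB = ⌊$98,427 × 125%/8⌋ = $15,379; SL = ⌊$78,627/6⌋ = $13,104 → take DB $15,379. Book value $83,048.
Year 4: DB = ⌊$83,048 × 125%/8⌋ = $12,976; SL = ⌊$63,248/5⌋ = $12,649 → take DB $12,976. Book value $70,072.
Year 5: DB = ⌊$70,072 × 125%/8⌋ = $10,948; SL = ⌊$50,272/4⌋ = $12,568 → take SL $12,568. Book value $57,504.

$12,568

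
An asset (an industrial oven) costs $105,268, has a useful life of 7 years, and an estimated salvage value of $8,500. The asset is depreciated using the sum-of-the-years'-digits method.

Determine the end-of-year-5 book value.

$18,868

Depreciable base = $105,268 − $8,500 = $96,768.
Sum of the years' digits = 7+6+5+4+3+2+1 = 28.
Year 1: $96,768 × 7/28 = $24,192. Book value $81,076.
Year 2: $96,768 × 6/28 = $20,736. Book value $60,340.
Year 3: $96,768 × 5/28 = $17,280. Book value $43,060.
Year 4: $96,768 × 4/28 = $13,824. Book value $29,236.
Year 5: $96,768 × 3/28 = $10,368. Book value $18,868.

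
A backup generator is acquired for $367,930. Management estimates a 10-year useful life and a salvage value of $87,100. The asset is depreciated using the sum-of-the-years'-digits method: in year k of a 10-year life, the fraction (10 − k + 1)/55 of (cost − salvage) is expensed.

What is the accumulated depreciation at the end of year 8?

$265,512

Depreciable base = $367,930 − $87,100 = $280,830.
Sum of the years' digits = 10+9+8+7+6+5+4+3+2+1 = 55.
Year 1: $280,830 × 10/55 = $51,060. Book value $316,870.
Year 2: $280,830 × 9/55 = $45,954. Book value $270,916.
Year 3: $280,830 × 8/55 = $40,848. Book value $230,068.
Year 4: $280,830 × 7/55 = $35,742. Book value $194,326.
Year 5: $280,830 × 6/55 = $30,636. Book value $163,690.
Year 6: $280,830 × 5/55 = $25,530. Book value $138,160.
Year 7: $280,830 × 4/55 = $20,424. Book value $117,736.
Year 8: $280,830 × 3/55 = $15,318. Book value $102,418.
Accumulated through year 8 = $367,930 − $102,418 = $265,512.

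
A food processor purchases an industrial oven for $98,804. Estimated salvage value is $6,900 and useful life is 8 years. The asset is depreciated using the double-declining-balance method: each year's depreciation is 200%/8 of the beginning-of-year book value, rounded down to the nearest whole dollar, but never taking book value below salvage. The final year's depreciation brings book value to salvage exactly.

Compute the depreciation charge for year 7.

$4,396

Depreciable base = $98,804 − $6,900 = $91,904.
Year 1: ⌊$98,804 × 200%/8⌋ = $24,701. Book value $74,103.
Year 2: ⌊$74,103 × 200%/8⌋ = $18,525. Book value $55,578.
Year 3: ⌊$55,578 × 200%/8⌋ = $13,894. Book value $41,684.
Year 4: ⌊$41,684 × 200%/8⌋ = $10,421. Book value $31,263.
Year 5: ⌊$31,263 × 200%/8⌋ = $7,815. Book value $23,448.
Year 6: ⌊$23,448 × 200%/8⌋ = $5,862. Book value $17,586.
Year 7: ⌊$17,586 × 200%/8⌋ = $4,396. Book value $13,190.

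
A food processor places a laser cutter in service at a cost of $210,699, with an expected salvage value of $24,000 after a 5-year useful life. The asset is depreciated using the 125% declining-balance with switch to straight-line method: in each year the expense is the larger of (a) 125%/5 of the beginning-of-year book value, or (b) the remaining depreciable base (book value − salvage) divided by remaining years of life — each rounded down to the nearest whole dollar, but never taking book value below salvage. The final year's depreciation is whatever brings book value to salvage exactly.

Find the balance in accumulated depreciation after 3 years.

Depreciable base = $210,699 − $24,000 = $186,699.
Year 1: DB = ⌊$210,699 × 125%/5⌋ = $52,674; SL = ⌊$186,699/5⌋ = $37,339 → take DB $52,674. Book value $158,025.
Year 2: DB = ⌊$158,025 × 125%/5⌋ = $39,506; SL = ⌊$134,025/4⌋ = $33,506 → take DB $39,506. Book value $118,519.
Year 3: DB = ⌊$118,519 × 125%/5⌋ = $29,629; SL = ⌊$94,519/3⌋ = $31,506 → take SL $31,506. Book value $87,013.
Accumulated through year 3 = $210,699 − $87,013 = $123,686.

$123,686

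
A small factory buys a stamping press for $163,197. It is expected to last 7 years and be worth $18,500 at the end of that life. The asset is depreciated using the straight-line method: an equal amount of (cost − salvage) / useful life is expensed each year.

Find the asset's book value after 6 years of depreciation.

$39,171

Depreciable base = $163,197 − $18,500 = $144,697.
Annual expense = $144,697 / 7 = $20,671.
End of year 1: book value $142,526.
End of year 2: book value $121,855.
End of year 3: book value $101,184.
End of year 4: book value $80,513.
End of year 5: book value $59,842.
End of year 6: book value $39,171.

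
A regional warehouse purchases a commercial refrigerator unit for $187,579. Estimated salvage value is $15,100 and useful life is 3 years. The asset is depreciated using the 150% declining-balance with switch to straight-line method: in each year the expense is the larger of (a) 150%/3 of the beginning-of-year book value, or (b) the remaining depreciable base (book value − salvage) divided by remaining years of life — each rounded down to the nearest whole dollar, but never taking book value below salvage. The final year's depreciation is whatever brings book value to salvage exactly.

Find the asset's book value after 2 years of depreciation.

$46,895

Depreciable base = $187,579 − $15,100 = $172,479.
Year 1: DB = ⌊$187,579 × 150%/3⌋ = $93,789; SL = ⌊$172,479/3⌋ = $57,493 → take DB $93,789. Book value $93,790.
Year 2: DB = ⌊$93,790 × 150%/3⌋ = $46,895; SL = ⌊$78,690/2⌋ = $39,345 → take DB $46,895. Book value $46,895.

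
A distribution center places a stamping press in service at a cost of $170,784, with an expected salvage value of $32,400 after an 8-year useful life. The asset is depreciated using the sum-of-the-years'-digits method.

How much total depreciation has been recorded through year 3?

$80,724

Depreciable base = $170,784 − $32,400 = $138,384.
Sum of the years' digits = 8+7+6+5+4+3+2+1 = 36.
Year 1: $138,384 × 8/36 = $30,752. Book value $140,032.
Year 2: $138,384 × 7/36 = $26,908. Book value $113,124.
Year 3: $138,384 × 6/36 = $23,064. Book value $90,060.
Accumulated through year 3 = $170,784 − $90,060 = $80,724.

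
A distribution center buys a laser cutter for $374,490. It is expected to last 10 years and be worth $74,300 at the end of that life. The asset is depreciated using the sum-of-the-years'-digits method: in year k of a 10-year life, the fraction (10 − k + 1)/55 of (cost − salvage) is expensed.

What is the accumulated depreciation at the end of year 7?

Depreciable base = $374,490 − $74,300 = $300,190.
Sum of the years' digits = 10+9+8+7+6+5+4+3+2+1 = 55.
Year 1: $300,190 × 10/55 = $54,580. Book value $319,910.
Year 2: $300,190 × 9/55 = $49,122. Book value $270,788.
Year 3: $300,190 × 8/55 = $43,664. Book value $227,124.
Year 4: $300,190 × 7/55 = $38,206. Book value $188,918.
Year 5: $300,190 × 6/55 = $32,748. Book value $156,170.
Year 6: $300,190 × 5/55 = $27,290. Book value $128,880.
Year 7: $300,190 × 4/55 = $21,832. Book value $107,048.
Accumulated through year 7 = $374,490 − $107,048 = $267,442.

$267,442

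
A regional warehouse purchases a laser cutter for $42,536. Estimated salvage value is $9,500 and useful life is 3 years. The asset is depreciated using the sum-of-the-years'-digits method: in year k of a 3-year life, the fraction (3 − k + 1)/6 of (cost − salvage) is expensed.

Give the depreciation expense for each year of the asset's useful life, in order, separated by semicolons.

$16,518; $11,012; $5,506

Depreciable base = $42,536 − $9,500 = $33,036.
Sum of the years' digits = 3+2+1 = 6.
Year 1: $33,036 × 3/6 = $16,518. Book value $26,018.
Year 2: $33,036 × 2/6 = $11,012. Book value $15,006.
Year 3: $33,036 × 1/6 = $5,506. Book value $9,500.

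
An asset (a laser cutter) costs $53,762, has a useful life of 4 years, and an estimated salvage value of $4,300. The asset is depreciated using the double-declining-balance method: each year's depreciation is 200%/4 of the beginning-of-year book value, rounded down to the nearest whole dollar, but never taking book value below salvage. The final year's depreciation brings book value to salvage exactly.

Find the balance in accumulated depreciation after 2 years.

Depreciable base = $53,762 − $4,300 = $49,462.
Year 1: ⌊$53,762 × 200%/4⌋ = $26,881. Book value $26,881.
Year 2: ⌊$26,881 × 200%/4⌋ = $13,440. Book value $13,441.
Accumulated through year 2 = $53,762 − $13,441 = $40,321.

$40,321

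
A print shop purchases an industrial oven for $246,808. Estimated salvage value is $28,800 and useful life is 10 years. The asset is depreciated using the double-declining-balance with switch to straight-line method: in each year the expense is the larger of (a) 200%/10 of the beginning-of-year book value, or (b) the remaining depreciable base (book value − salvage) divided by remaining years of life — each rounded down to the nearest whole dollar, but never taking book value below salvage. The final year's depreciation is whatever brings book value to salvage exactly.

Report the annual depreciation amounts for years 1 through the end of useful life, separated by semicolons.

$49,361; $39,489; $31,591; $25,273; $20,218; $16,175; $12,940; $10,352; $8,281; $4,328

Depreciable base = $246,808 − $28,800 = $218,008.
Year 1: DB = ⌊$246,808 × 200%/10⌋ = $49,361; SL = ⌊$218,008/10⌋ = $21,800 → take DB $49,361. Book value $197,447.
Year 2: DB = ⌊$197,447 × 200%/10⌋ = $39,489; SL = ⌊$168,647/9⌋ = $18,738 → take DB $39,489. Book value $157,958.
Year 3: DB = ⌊$157,958 × 200%/10⌋ = $31,591; SL = ⌊$129,158/8⌋ = $16,144 → take DB $31,591. Book value $126,367.
Year 4: DB = ⌊$126,367 × 200%/10⌋ = $25,273; SL = ⌊$97,567/7⌋ = $13,938 → take DB $25,273. Book value $101,094.
Year 5: DB = ⌊$101,094 × 200%/10⌋ = $20,218; SL = ⌊$72,294/6⌋ = $12,049 → take DB $20,218. Book value $80,876.
Year 6: DB = ⌊$80,876 × 200%/10⌋ = $16,175; SL = ⌊$52,076/5⌋ = $10,415 → take DB $16,175. Book value $64,701.
Year 7: DB = ⌊$64,701 × 200%/10⌋ = $12,940; SL = ⌊$35,901/4⌋ = $8,975 → take DB $12,940. Book value $51,761.
Year 8: DB = ⌊$51,761 × 200%/10⌋ = $10,352; SL = ⌊$22,961/3⌋ = $7,653 → take DB $10,352. Book value $41,409.
Year 9: DB = ⌊$41,409 × 200%/10⌋ = $8,281; SL = ⌊$12,609/2⌋ = $6,304 → take DB $8,281. Book value $33,128.
Year 10 (final): $33,128 − $28,800 = $4,328. Book value $28,800.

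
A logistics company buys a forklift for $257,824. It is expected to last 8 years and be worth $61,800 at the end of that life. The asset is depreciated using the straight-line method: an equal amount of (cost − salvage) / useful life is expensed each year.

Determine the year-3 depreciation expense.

$24,503

Depreciable base = $257,824 − $61,800 = $196,024.
Annual expense = $196,024 / 8 = $24,503.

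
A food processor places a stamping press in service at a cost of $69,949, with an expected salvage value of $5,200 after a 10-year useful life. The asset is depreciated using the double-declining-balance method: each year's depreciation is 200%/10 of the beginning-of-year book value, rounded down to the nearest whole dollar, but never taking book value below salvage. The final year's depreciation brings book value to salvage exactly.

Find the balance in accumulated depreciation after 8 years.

$58,212

Depreciable base = $69,949 − $5,200 = $64,749.
Year 1: ⌊$69,949 × 200%/10⌋ = $13,989. Book value $55,960.
Year 2: ⌊$55,960 × 200%/10⌋ = $11,192. Book value $44,768.
Year 3: ⌊$44,768 × 200%/10⌋ = $8,953. Book value $35,815.
Year 4: ⌊$35,815 × 200%/10⌋ = $7,163. Book value $28,652.
Year 5: ⌊$28,652 × 200%/10⌋ = $5,730. Book value $22,922.
Year 6: ⌊$22,922 × 200%/10⌋ = $4,584. Book value $18,338.
Year 7: ⌊$18,338 × 200%/10⌋ = $3,667. Book value $14,671.
Year 8: ⌊$14,671 × 200%/10⌋ = $2,934. Book value $11,737.
Accumulated through year 8 = $69,949 − $11,737 = $58,212.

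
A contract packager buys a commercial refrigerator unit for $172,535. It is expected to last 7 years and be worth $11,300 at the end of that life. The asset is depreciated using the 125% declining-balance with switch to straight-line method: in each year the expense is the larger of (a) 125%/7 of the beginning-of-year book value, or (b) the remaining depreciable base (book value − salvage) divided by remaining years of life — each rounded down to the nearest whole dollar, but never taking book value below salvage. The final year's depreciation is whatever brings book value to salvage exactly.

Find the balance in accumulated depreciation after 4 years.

$98,163

Depreciable base = $172,535 − $11,300 = $161,235.
Year 1: DB = ⌊$172,535 × 125%/7⌋ = $30,809; SL = ⌊$161,235/7⌋ = $23,033 → take DB $30,809. Book value $141,726.
Year 2: DB = ⌊$141,726 × 125%/7⌋ = $25,308; SL = ⌊$130,426/6⌋ = $21,737 → take DB $25,308. Book value $116,418.
Year 3: DB = ⌊$116,418 × 125%/7⌋ = $20,788; SL = ⌊$105,118/5⌋ = $21,023 → take SL $21,023. Book value $95,395.
Year 4: DB = ⌊$95,395 × 125%/7⌋ = $17,034; SL = ⌊$84,095/4⌋ = $21,023 → take SL $21,023. Book value $74,372.
Accumulated through year 4 = $172,535 − $74,372 = $98,163.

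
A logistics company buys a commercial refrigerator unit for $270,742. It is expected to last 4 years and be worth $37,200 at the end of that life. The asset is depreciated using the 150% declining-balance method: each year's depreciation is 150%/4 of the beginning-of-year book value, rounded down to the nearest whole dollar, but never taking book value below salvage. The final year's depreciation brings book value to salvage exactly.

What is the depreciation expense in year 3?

Depreciable base = $270,742 − $37,200 = $233,542.
Year 1: ⌊$270,742 × 150%/4⌋ = $101,528. Book value $169,214.
Year 2: ⌊$169,214 × 150%/4⌋ = $63,455. Book value $105,759.
Year 3: ⌊$105,759 × 150%/4⌋ = $39,659. Book value $66,100.

$39,659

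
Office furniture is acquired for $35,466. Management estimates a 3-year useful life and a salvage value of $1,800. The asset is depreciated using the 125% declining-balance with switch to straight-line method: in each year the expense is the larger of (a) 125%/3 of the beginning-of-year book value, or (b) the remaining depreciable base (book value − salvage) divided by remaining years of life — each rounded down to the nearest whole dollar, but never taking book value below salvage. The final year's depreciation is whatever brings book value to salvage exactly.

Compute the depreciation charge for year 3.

Depreciable base = $35,466 − $1,800 = $33,666.
Year 1: DB = ⌊$35,466 × 125%/3⌋ = $14,777; SL = ⌊$33,666/3⌋ = $11,222 → take DB $14,777. Book value $20,689.
Year 2: DB = ⌊$20,689 × 125%/3⌋ = $8,620; SL = ⌊$18,889/2⌋ = $9,444 → take SL $9,444. Book value $11,245.
Year 3 (final): $11,245 − $1,800 = $9,445. Book value $1,800.

$9,445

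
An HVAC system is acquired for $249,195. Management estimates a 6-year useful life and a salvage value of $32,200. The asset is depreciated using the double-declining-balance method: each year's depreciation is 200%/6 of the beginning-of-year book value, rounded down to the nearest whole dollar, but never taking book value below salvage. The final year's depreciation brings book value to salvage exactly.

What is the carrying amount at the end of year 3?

$73,836

Depreciable base = $249,195 − $32,200 = $216,995.
Year 1: ⌊$249,195 × 200%/6⌋ = $83,065. Book value $166,130.
Year 2: ⌊$166,130 × 200%/6⌋ = $55,376. Book value $110,754.
Year 3: ⌊$110,754 × 200%/6⌋ = $36,918. Book value $73,836.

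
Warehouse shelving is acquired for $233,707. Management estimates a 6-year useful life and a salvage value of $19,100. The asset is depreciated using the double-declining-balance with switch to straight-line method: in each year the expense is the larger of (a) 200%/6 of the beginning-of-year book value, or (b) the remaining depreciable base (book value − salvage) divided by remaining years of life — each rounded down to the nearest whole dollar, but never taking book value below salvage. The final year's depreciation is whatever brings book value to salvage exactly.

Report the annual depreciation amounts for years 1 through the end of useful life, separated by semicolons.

Depreciable base = $233,707 − $19,100 = $214,607.
Year 1: DB = ⌊$233,707 × 200%/6⌋ = $77,902; SL = ⌊$214,607/6⌋ = $35,767 → take DB $77,902. Book value $155,805.
Year 2: DB = ⌊$155,805 × 200%/6⌋ = $51,935; SL = ⌊$136,705/5⌋ = $27,341 → take DB $51,935. Book value $103,870.
Year 3: DB = ⌊$103,870 × 200%/6⌋ = $34,623; SL = ⌊$84,770/4⌋ = $21,192 → take DB $34,623. Book value $69,247.
Year 4: DB = ⌊$69,247 × 200%/6⌋ = $23,082; SL = ⌊$50,147/3⌋ = $16,715 → take DB $23,082. Book value $46,165.
Year 5: DB = ⌊$46,165 × 200%/6⌋ = $15,388; SL = ⌊$27,065/2⌋ = $13,532 → take DB $15,388. Book value $30,777.
Year 6 (final): $30,777 − $19,100 = $11,677. Book value $19,100.

$77,902; $51,935; $34,623; $23,082; $15,388; $11,677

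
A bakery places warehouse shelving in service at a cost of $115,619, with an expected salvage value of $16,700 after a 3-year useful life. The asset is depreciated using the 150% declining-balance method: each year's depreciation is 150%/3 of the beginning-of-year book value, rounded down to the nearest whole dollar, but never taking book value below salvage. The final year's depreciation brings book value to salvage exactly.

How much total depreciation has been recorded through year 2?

$86,714

Depreciable base = $115,619 − $16,700 = $98,919.
Year 1: ⌊$115,619 × 150%/3⌋ = $57,809. Book value $57,810.
Year 2: ⌊$57,810 × 150%/3⌋ = $28,905. Book value $28,905.
Accumulated through year 2 = $115,619 − $28,905 = $86,714.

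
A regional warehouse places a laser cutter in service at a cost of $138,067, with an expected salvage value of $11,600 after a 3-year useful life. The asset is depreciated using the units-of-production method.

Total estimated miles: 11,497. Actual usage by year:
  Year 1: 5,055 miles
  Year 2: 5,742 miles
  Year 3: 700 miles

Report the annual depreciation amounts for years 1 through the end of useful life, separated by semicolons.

$55,605; $63,162; $7,700

Depreciable base = $138,067 − $11,600 = $126,467.
Rate = $126,467 / 11,497 miles = $11 per mile.
Year 1: 5,055 × $11 = $55,605. Book value $82,462.
Year 2: 5,742 × $11 = $63,162. Book value $19,300.
Year 3: 700 × $11 = $7,700. Book value $11,600.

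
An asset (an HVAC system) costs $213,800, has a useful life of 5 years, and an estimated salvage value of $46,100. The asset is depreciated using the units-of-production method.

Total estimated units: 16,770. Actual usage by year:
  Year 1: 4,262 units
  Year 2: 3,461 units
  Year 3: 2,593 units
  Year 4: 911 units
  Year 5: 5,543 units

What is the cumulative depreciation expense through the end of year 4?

$112,270

Depreciable base = $213,800 − $46,100 = $167,700.
Rate = $167,700 / 16,770 units = $10 per unit.
Year 1: 4,262 × $10 = $42,620. Book value $171,180.
Year 2: 3,461 × $10 = $34,610. Book value $136,570.
Year 3: 2,593 × $10 = $25,930. Book value $110,640.
Year 4: 911 × $10 = $9,110. Book value $101,530.
Accumulated through year 4 = $213,800 − $101,530 = $112,270.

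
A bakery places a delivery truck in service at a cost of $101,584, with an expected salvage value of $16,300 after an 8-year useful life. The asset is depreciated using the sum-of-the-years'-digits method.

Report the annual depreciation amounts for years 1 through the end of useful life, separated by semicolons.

Depreciable base = $101,584 − $16,300 = $85,284.
Sum of the years' digits = 8+7+6+5+4+3+2+1 = 36.
Year 1: $85,284 × 8/36 = $18,952. Book value $82,632.
Year 2: $85,284 × 7/36 = $16,583. Book value $66,049.
Year 3: $85,284 × 6/36 = $14,214. Book value $51,835.
Year 4: $85,284 × 5/36 = $11,845. Book value $39,990.
Year 5: $85,284 × 4/36 = $9,476. Book value $30,514.
Year 6: $85,284 × 3/36 = $7,107. Book value $23,407.
Year 7: $85,284 × 2/36 = $4,738. Book value $18,669.
Year 8: $85,284 × 1/36 = $2,369. Book value $16,300.

$18,952; $16,583; $14,214; $11,845; $9,476; $7,107; $4,738; $2,369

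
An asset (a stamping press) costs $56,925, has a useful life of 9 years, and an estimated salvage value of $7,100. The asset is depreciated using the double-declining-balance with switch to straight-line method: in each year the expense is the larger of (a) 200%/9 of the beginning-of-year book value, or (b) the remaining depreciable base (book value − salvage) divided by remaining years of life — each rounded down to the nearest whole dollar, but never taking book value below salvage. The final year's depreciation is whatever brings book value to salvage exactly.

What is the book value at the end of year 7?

$9,804

Depreciable base = $56,925 − $7,100 = $49,825.
Year 1: DB = ⌊$56,925 × 200%/9⌋ = $12,650; SL = ⌊$49,825/9⌋ = $5,536 → take DB $12,650. Book value $44,275.
Year 2: DB = ⌊$44,275 × 200%/9⌋ = $9,838; SL = ⌊$37,175/8⌋ = $4,646 → take DB $9,838. Book value $34,437.
Year 3: DB = ⌊$34,437 × 200%/9⌋ = $7,652; SL = ⌊$27,337/7⌋ = $3,905 → take DB $7,652. Book value $26,785.
Year 4: DB = ⌊$26,785 × 200%/9⌋ = $5,952; SL = ⌊$19,685/6⌋ = $3,280 → take DB $5,952. Book value $20,833.
Year 5: DB = ⌊$20,833 × 200%/9⌋ = $4,629; SL = ⌊$13,733/5⌋ = $2,746 → take DB $4,629. Book value $16,204.
Year 6: DB = ⌊$16,204 × 200%/9⌋ = $3,600; SL = ⌊$9,104/4⌋ = $2,276 → take DB $3,600. Book value $12,604.
Year 7: DB = ⌊$12,604 × 200%/9⌋ = $2,800; SL = ⌊$5,504/3⌋ = $1,834 → take DB $2,800. Book value $9,804.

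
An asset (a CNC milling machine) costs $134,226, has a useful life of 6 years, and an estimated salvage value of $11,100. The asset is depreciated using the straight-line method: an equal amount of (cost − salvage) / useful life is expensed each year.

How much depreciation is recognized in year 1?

Depreciable base = $134,226 − $11,100 = $123,126.
Annual expense = $123,126 / 6 = $20,521.

$20,521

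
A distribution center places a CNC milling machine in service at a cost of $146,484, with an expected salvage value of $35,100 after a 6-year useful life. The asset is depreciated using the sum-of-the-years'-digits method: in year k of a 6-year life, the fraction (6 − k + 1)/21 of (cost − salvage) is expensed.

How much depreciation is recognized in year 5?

$10,608

Depreciable base = $146,484 − $35,100 = $111,384.
Sum of the years' digits = 6+5+4+3+2+1 = 21.
Year 1: $111,384 × 6/21 = $31,824. Book value $114,660.
Year 2: $111,384 × 5/21 = $26,520. Book value $88,140.
Year 3: $111,384 × 4/21 = $21,216. Book value $66,924.
Year 4: $111,384 × 3/21 = $15,912. Book value $51,012.
Year 5: $111,384 × 2/21 = $10,608. Book value $40,404.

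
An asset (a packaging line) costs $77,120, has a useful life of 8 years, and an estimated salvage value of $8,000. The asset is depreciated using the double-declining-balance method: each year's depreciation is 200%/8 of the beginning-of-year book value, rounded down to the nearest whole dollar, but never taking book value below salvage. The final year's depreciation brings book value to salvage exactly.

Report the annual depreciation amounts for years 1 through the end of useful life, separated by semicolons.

Depreciable base = $77,120 − $8,000 = $69,120.
Year 1: ⌊$77,120 × 200%/8⌋ = $19,280. Book value $57,840.
Year 2: ⌊$57,840 × 200%/8⌋ = $14,460. Book value $43,380.
Year 3: ⌊$43,380 × 200%/8⌋ = $10,845. Book value $32,535.
Year 4: ⌊$32,535 × 200%/8⌋ = $8,133. Book value $24,402.
Year 5: ⌊$24,402 × 200%/8⌋ = $6,100. Book value $18,302.
Year 6: ⌊$18,302 × 200%/8⌋ = $4,575. Book value $13,727.
Year 7: ⌊$13,727 × 200%/8⌋ = $3,431. Book value $10,296.
Year 8 (final): $10,296 − $8,000 = $2,296. Book value $8,000.

$19,280; $14,460; $10,845; $8,133; $6,100; $4,575; $3,431; $2,296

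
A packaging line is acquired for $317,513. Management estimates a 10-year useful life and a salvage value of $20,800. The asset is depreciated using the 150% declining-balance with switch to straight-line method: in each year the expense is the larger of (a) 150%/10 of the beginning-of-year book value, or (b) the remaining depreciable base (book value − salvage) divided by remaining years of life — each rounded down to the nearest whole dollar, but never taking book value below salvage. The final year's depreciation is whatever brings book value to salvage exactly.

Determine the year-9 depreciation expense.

Depreciable base = $317,513 − $20,800 = $296,713.
Year 1: DB = ⌊$317,513 × 150%/10⌋ = $47,626; SL = ⌊$296,713/10⌋ = $29,671 → take DB $47,626. Book value $269,887.
Year 2: DB = ⌊$269,887 × 150%/10⌋ = $40,483; SL = ⌊$249,087/9⌋ = $27,676 → take DB $40,483. Book value $229,404.
Year 3: DB = ⌊$229,404 × 150%/10⌋ = $34,410; SL = ⌊$208,604/8⌋ = $26,075 → take DB $34,410. Book value $194,994.
Year 4: DB = ⌊$194,994 × 150%/10⌋ = $29,249; SL = ⌊$174,194/7⌋ = $24,884 → take DB $29,249. Book value $165,745.
Year 5: DB = ⌊$165,745 × 150%/10⌋ = $24,861; SL = ⌊$144,945/6⌋ = $24,157 → take DB $24,861. Book value $140,884.
Year 6: DB = ⌊$140,884 × 150%/10⌋ = $21,132; SL = ⌊$120,084/5⌋ = $24,016 → take SL $24,016. Book value $116,868.
Year 7: DB = ⌊$116,868 × 150%/10⌋ = $17,530; SL = ⌊$96,068/4⌋ = $24,017 → take SL $24,017. Book value $92,851.
Year 8: DB = ⌊$92,851 × 150%/10⌋ = $13,927; SL = ⌊$72,051/3⌋ = $24,017 → take SL $24,017. Book value $68,834.
Year 9: DB = ⌊$68,834 × 150%/10⌋ = $10,325; SL = ⌊$48,034/2⌋ = $24,017 → take SL $24,017. Book value $44,817.

$24,017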